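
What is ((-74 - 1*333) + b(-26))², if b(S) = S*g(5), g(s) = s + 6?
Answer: 480249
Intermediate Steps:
g(s) = 6 + s
b(S) = 11*S (b(S) = S*(6 + 5) = S*11 = 11*S)
((-74 - 1*333) + b(-26))² = ((-74 - 1*333) + 11*(-26))² = ((-74 - 333) - 286)² = (-407 - 286)² = (-693)² = 480249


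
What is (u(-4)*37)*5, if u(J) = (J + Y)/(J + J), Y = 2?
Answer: 185/4 ≈ 46.250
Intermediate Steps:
u(J) = (2 + J)/(2*J) (u(J) = (J + 2)/(J + J) = (2 + J)/((2*J)) = (2 + J)*(1/(2*J)) = (2 + J)/(2*J))
(u(-4)*37)*5 = (((½)*(2 - 4)/(-4))*37)*5 = (((½)*(-¼)*(-2))*37)*5 = ((¼)*37)*5 = (37/4)*5 = 185/4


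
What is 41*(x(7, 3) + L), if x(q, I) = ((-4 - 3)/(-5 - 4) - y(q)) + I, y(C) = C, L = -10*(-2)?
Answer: 6191/9 ≈ 687.89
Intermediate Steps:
L = 20
x(q, I) = 7/9 + I - q (x(q, I) = ((-4 - 3)/(-5 - 4) - q) + I = (-7/(-9) - q) + I = (-7*(-1/9) - q) + I = (7/9 - q) + I = 7/9 + I - q)
41*(x(7, 3) + L) = 41*((7/9 + 3 - 1*7) + 20) = 41*((7/9 + 3 - 7) + 20) = 41*(-29/9 + 20) = 41*(151/9) = 6191/9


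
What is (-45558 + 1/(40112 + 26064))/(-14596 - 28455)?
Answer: 3014846207/2848942976 ≈ 1.0582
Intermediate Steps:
(-45558 + 1/(40112 + 26064))/(-14596 - 28455) = (-45558 + 1/66176)/(-43051) = (-45558 + 1/66176)*(-1/43051) = -3014846207/66176*(-1/43051) = 3014846207/2848942976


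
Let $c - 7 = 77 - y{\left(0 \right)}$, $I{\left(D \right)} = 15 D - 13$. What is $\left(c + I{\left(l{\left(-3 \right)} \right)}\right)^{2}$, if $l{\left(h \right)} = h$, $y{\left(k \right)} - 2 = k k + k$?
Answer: $576$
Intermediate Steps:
$y{\left(k \right)} = 2 + k + k^{2}$ ($y{\left(k \right)} = 2 + \left(k k + k\right) = 2 + \left(k^{2} + k\right) = 2 + \left(k + k^{2}\right) = 2 + k + k^{2}$)
$I{\left(D \right)} = -13 + 15 D$
$c = 82$ ($c = 7 + \left(77 - \left(2 + 0 + 0^{2}\right)\right) = 7 + \left(77 - \left(2 + 0 + 0\right)\right) = 7 + \left(77 - 2\right) = 7 + 75 = 82$)
$\left(c + I{\left(l{\left(-3 \right)} \right)}\right)^{2} = \left(82 + \left(-13 + 15 \left(-3\right)\right)\right)^{2} = \left(82 - 58\right)^{2} = 24^{2} = 576$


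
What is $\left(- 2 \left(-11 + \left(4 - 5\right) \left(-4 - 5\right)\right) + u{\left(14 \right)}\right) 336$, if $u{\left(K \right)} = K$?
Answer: $6048$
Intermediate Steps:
$\left(- 2 \left(-11 + \left(4 - 5\right) \left(-4 - 5\right)\right) + u{\left(14 \right)}\right) 336 = \left(- 2 \left(-11 + \left(4 - 5\right) \left(-4 - 5\right)\right) + 14\right) 336 = \left(- 2 \left(-11 - -9\right) + 14\right) 336 = \left(- 2 \left(-11 + 9\right) + 14\right) 336 = \left(\left(-2\right) \left(-2\right) + 14\right) 336 = \left(4 + 14\right) 336 = 18 \cdot 336 = 6048$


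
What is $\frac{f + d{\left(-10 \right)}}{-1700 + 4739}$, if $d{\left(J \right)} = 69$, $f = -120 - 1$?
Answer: $- \frac{52}{3039} \approx -0.017111$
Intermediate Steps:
$f = -121$
$\frac{f + d{\left(-10 \right)}}{-1700 + 4739} = \frac{-121 + 69}{-1700 + 4739} = - \frac{52}{3039}$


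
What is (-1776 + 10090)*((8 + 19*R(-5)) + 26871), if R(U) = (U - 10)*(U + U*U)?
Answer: 176082206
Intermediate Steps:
R(U) = (-10 + U)*(U + U²)
(-1776 + 10090)*((8 + 19*R(-5)) + 26871) = (-1776 + 10090)*((8 + 19*(-5*(-10 + (-5)² - 9*(-5)))) + 26871) = 8314*((8 + 19*(-5*(-10 + 25 + 45))) + 26871) = 8314*((8 + 19*(-5*60)) + 26871) = 8314*((8 + 19*(-300)) + 26871) = 8314*((8 - 5700) + 26871) = 8314*(-5692 + 26871) = 8314*21179 = 176082206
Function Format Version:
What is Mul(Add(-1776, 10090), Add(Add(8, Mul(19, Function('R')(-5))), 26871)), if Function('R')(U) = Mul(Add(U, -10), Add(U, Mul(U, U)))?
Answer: 176082206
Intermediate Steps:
Function('R')(U) = Mul(Add(-10, U), Add(U, Pow(U, 2)))
Mul(Add(-1776, 10090), Add(Add(8, Mul(19, Function('R')(-5))), 26871)) = Mul(Add(-1776, 10090), Add(Add(8, Mul(19, Mul(-5, Add(-10, Pow(-5, 2), Mul(-9, -5))))), 26871)) = Mul(8314, Add(Add(8, Mul(19, Mul(-5, Add(-10, 25, 45)))), 26871)) = Mul(8314, Add(Add(8, Mul(19, Mul(-5, 60))), 26871)) = Mul(8314, Add(Add(8, Mul(19, -300)), 26871)) = Mul(8314, Add(Add(8, -5700), 26871)) = Mul(8314, Add(-5692, 26871)) = Mul(8314, 21179) = 176082206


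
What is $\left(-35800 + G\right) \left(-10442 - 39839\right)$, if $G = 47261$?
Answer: $-576270541$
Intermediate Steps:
$\left(-35800 + G\right) \left(-10442 - 39839\right) = \left(-35800 + 47261\right) \left(-10442 - 39839\right) = 11461 \left(-50281\right) = -576270541$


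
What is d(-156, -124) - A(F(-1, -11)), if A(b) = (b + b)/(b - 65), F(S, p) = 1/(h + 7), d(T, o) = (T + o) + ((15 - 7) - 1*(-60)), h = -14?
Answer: -48337/228 ≈ -212.00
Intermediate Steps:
d(T, o) = 68 + T + o (d(T, o) = (T + o) + (8 + 60) = (T + o) + 68 = 68 + T + o)
F(S, p) = -1/7 (F(S, p) = 1/(-14 + 7) = 1/(-7) = -1/7)
A(b) = 2*b/(-65 + b) (A(b) = (2*b)/(-65 + b) = 2*b/(-65 + b))
d(-156, -124) - A(F(-1, -11)) = (68 - 156 - 124) - 2*(-1)/(7*(-65 - 1/7)) = -212 - 2*(-1)/(7*(-456/7)) = -212 - 2*(-1)*(-7)/(7*456) = -212 - 1*1/228 = -212 - 1/228 = -48337/228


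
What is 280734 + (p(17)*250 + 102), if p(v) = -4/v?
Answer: 4773212/17 ≈ 2.8078e+5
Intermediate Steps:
280734 + (p(17)*250 + 102) = 280734 + (-4/17*250 + 102) = 280734 + (-1000/17 + 102) = 280734 + 734/17 = 4773212/17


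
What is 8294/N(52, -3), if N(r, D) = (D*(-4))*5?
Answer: 4147/30 ≈ 138.23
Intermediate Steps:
N(r, D) = -20*D (N(r, D) = -4*D*5 = -20*D)
8294/N(52, -3) = 8294/((-20*(-3))) = 8294/60 = 8294*(1/60) = 4147/30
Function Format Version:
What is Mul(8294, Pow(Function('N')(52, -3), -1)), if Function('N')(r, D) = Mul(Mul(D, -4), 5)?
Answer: Rational(4147, 30) ≈ 138.23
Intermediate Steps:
Function('N')(r, D) = Mul(-20, D) (Function('N')(r, D) = Mul(Mul(-4, D), 5) = Mul(-20, D))
Mul(8294, Pow(Function('N')(52, -3), -1)) = Mul(8294, Pow(Mul(-20, -3), -1)) = Mul(8294, Pow(60, -1)) = Mul(8294, Rational(1, 60)) = Rational(4147, 30)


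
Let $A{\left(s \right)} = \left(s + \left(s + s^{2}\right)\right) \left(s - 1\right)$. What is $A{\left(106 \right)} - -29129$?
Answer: $1231169$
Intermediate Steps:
$A{\left(s \right)} = \left(-1 + s\right) \left(s^{2} + 2 s\right)$ ($A{\left(s \right)} = \left(s^{2} + 2 s\right) \left(-1 + s\right) = \left(-1 + s\right) \left(s^{2} + 2 s\right)$)
$A{\left(106 \right)} - -29129 = 106 \left(-2 + 106 + 106^{2}\right) - -29129 = 106 \left(-2 + 106 + 11236\right) + 29129 = 106 \cdot 11340 + 29129 = 1202040 + 29129 = 1231169$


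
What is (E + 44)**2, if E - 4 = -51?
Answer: 9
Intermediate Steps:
E = -47 (E = 4 - 51 = -47)
(E + 44)**2 = (-47 + 44)**2 = (-3)**2 = 9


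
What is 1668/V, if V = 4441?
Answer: 1668/4441 ≈ 0.37559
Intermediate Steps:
1668/V = 1668/4441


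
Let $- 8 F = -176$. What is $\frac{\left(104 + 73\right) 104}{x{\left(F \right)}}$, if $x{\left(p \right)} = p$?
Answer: $\frac{9204}{11} \approx 836.73$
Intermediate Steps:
$F = 22$ ($F = \left(- \frac{1}{8}\right) \left(-176\right) = 22$)
$\frac{\left(104 + 73\right) 104}{x{\left(F \right)}} = \frac{\left(104 + 73\right) 104}{22} = 177 \cdot 104 \cdot \frac{1}{22} = 18408 \cdot \frac{1}{22} = \frac{9204}{11}$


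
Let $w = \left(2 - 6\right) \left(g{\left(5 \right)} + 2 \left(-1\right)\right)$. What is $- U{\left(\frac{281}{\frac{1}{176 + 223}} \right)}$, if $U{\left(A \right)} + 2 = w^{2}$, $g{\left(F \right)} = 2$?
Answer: $2$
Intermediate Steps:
$w = 0$ ($w = \left(2 - 6\right) \left(2 + 2 \left(-1\right)\right) = - 4 \left(2 - 2\right) = \left(-4\right) 0 = 0$)
$U{\left(A \right)} = -2$ ($U{\left(A \right)} = -2 + 0^{2} = -2 + 0 = -2$)
$- U{\left(\frac{281}{\frac{1}{176 + 223}} \right)} = \left(-1\right) \left(-2\right) = 2$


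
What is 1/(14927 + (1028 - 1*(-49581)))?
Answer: 1/65536 ≈ 1.5259e-5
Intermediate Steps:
1/(14927 + (1028 - 1*(-49581))) = 1/(14927 + (1028 + 49581)) = 1/(14927 + 50609) = 1/65536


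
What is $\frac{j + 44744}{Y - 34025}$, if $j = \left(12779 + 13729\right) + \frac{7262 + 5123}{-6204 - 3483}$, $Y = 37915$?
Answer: $\frac{690205739}{37682430} \approx 18.316$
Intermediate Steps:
$j = \frac{256770611}{9687}$ ($j = 26508 + \frac{12385}{-9687} = 26508 + 12385 \left(- \frac{1}{9687}\right) = 26508 - \frac{12385}{9687} = \frac{256770611}{9687} \approx 26507.0$)
$\frac{j + 44744}{Y - 34025} = \frac{\frac{256770611}{9687} + 44744}{37915 - 34025} = \frac{690205739}{9687 \cdot 3890} = \frac{690205739}{9687} \cdot \frac{1}{3890} = \frac{690205739}{37682430}$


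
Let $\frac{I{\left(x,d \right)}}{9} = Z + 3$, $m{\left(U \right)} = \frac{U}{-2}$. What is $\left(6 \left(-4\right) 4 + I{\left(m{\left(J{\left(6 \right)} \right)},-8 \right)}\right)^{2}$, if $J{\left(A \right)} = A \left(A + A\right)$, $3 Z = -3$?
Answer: $6084$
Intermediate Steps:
$Z = -1$ ($Z = \frac{1}{3} \left(-3\right) = -1$)
$J{\left(A \right)} = 2 A^{2}$ ($J{\left(A \right)} = A 2 A = 2 A^{2}$)
$m{\left(U \right)} = - \frac{U}{2}$ ($m{\left(U \right)} = U \left(- \frac{1}{2}\right) = - \frac{U}{2}$)
$I{\left(x,d \right)} = 18$ ($I{\left(x,d \right)} = 9 \left(-1 + 3\right) = 9 \cdot 2 = 18$)
$\left(6 \left(-4\right) 4 + I{\left(m{\left(J{\left(6 \right)} \right)},-8 \right)}\right)^{2} = \left(6 \left(-4\right) 4 + 18\right)^{2} = \left(\left(-24\right) 4 + 18\right)^{2} = \left(-96 + 18\right)^{2} = \left(-78\right)^{2} = 6084$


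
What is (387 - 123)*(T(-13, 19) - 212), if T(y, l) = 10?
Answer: -53328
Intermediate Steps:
(387 - 123)*(T(-13, 19) - 212) = (387 - 123)*(10 - 212) = 264*(-202) = -53328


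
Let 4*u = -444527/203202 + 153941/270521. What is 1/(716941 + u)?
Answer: 219881632968/157642068848941403 ≈ 1.3948e-6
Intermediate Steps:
u = -88972769485/219881632968 (u = (-444527/203202 + 153941/270521)/4 = (1/4)*(-88972769485/54970408242) = -88972769485/219881632968 ≈ -0.40464)
1/(716941 + u) = 1/(716941 - 88972769485/219881632968) = 1/(157642068848941403/219881632968) = 219881632968/157642068848941403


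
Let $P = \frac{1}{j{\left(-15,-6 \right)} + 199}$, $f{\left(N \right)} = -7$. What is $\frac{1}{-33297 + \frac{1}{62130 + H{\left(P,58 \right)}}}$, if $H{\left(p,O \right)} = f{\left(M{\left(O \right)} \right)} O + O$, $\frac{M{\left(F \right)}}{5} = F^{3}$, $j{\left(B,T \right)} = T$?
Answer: $- \frac{61782}{2057155253} \approx -3.0033 \cdot 10^{-5}$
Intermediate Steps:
$M{\left(F \right)} = 5 F^{3}$
$P = \frac{1}{193}$ ($P = \frac{1}{-6 + 199} = \frac{1}{193} \approx 0.0051813$)
$H{\left(p,O \right)} = - 6 O$ ($H{\left(p,O \right)} = - 7 O + O = - 6 O$)
$\frac{1}{-33297 + \frac{1}{62130 + H{\left(P,58 \right)}}} = \frac{1}{-33297 + \frac{1}{62130 - 348}} = \frac{1}{-33297 + \frac{1}{61782}} = \frac{1}{- \frac{2057155253}{61782}} = - \frac{61782}{2057155253}$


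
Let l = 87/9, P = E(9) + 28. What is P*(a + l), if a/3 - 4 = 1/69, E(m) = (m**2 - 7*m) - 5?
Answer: 61418/69 ≈ 890.12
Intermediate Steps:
E(m) = -5 + m**2 - 7*m
P = 41 (P = (-5 + 9**2 - 7*9) + 28 = (-5 + 81 - 63) + 28 = 13 + 28 = 41)
a = 277/23 (a = 12 + 3/69 = 12 + 3*(1/69) = 12 + 1/23 = 277/23 ≈ 12.043)
l = 29/3 (l = 87*(1/9) = 29/3 ≈ 9.6667)
P*(a + l) = 41*(277/23 + 29/3) = 41*(1498/69) = 61418/69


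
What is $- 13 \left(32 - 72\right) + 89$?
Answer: $609$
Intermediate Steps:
$- 13 \left(32 - 72\right) + 89 = \left(-13\right) \left(-40\right) + 89 = 520 + 89 = 609$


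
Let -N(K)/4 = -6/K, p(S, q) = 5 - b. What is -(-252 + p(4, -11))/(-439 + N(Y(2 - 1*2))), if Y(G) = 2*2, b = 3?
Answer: -250/433 ≈ -0.57737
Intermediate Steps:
p(S, q) = 2 (p(S, q) = 5 - 1*3 = 5 - 3 = 2)
Y(G) = 4
N(K) = 24/K (N(K) = -(-24)/K = 24/K)
-(-252 + p(4, -11))/(-439 + N(Y(2 - 1*2))) = -(-252 + 2)/(-439 + 24/4) = -(-250)/(-439 + 24*(¼)) = -(-250)/(-439 + 6) = -(-250)/(-433) = -(-250)*(-1)/433 = -1*250/433 = -250/433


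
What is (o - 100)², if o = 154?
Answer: 2916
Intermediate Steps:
(o - 100)² = (154 - 100)² = 54² = 2916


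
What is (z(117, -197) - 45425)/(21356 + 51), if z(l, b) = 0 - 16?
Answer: -45441/21407 ≈ -2.1227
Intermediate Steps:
z(l, b) = -16
(z(117, -197) - 45425)/(21356 + 51) = (-16 - 45425)/(21356 + 51) = -45441/21407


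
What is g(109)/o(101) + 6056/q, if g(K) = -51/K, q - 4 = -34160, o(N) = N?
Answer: -17103115/94005851 ≈ -0.18194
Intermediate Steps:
q = -34156 (q = 4 - 34160 = -34156)
g(109)/o(101) + 6056/q = -51/109/101 + 6056/(-34156) = -51*1/109*(1/101) + 6056*(-1/34156) = -51/109*1/101 - 1514/8539 = -51/11009 - 1514/8539 = -17103115/94005851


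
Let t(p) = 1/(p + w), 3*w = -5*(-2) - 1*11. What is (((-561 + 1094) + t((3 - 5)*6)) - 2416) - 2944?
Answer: -178602/37 ≈ -4827.1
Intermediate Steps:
w = -1/3 (w = (-5*(-2) - 1*11)/3 = (10 - 11)/3 = (1/3)*(-1) = -1/3 ≈ -0.33333)
t(p) = 1/(-1/3 + p) (t(p) = 1/(p - 1/3) = 1/(-1/3 + p))
(((-561 + 1094) + t((3 - 5)*6)) - 2416) - 2944 = (((-561 + 1094) + 3/(-1 + 3*((3 - 5)*6))) - 2416) - 2944 = ((533 + 3/(-1 + 3*(-2*6))) - 2416) - 2944 = ((533 + 3/(-1 + 3*(-12))) - 2416) - 2944 = ((533 + 3/(-1 - 36)) - 2416) - 2944 = ((533 + 3/(-37)) - 2416) - 2944 = ((533 + 3*(-1/37)) - 2416) - 2944 = ((533 - 3/37) - 2416) - 2944 = (19718/37 - 2416) - 2944 = -69674/37 - 2944 = -178602/37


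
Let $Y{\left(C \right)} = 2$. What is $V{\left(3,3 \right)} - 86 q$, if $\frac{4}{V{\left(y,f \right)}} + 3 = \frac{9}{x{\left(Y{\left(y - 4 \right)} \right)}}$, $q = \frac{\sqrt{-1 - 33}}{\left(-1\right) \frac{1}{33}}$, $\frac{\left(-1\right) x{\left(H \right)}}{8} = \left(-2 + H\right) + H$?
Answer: $- \frac{64}{57} + 2838 i \sqrt{34} \approx -1.1228 + 16548.0 i$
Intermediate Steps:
$x{\left(H \right)} = 16 - 16 H$ ($x{\left(H \right)} = - 8 \left(\left(-2 + H\right) + H\right) = - 8 \left(-2 + 2 H\right) = 16 - 16 H$)
$q = - 33 i \sqrt{34}$ ($q = \frac{\sqrt{-34}}{\left(-1\right) \frac{1}{33}} = \frac{i \sqrt{34}}{- \frac{1}{33}} = i \sqrt{34} \left(-33\right) = - 33 i \sqrt{34} \approx - 192.42 i$)
$V{\left(y,f \right)} = - \frac{64}{57}$ ($V{\left(y,f \right)} = \frac{4}{-3 + \frac{9}{16 - 32}} = \frac{4}{-3 + \frac{9}{-16}} = \frac{4}{-3 + 9 \left(- \frac{1}{16}\right)} = \frac{4}{-3 - \frac{9}{16}} = \frac{4}{- \frac{57}{16}} = 4 \left(- \frac{16}{57}\right) = - \frac{64}{57}$)
$V{\left(3,3 \right)} - 86 q = - \frac{64}{57} - 86 \left(- 33 i \sqrt{34}\right) = - \frac{64}{57} + 2838 i \sqrt{34}$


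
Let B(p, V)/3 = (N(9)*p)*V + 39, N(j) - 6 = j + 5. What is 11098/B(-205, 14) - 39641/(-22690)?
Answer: 6569728583/3904563270 ≈ 1.6826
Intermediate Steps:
N(j) = 11 + j (N(j) = 6 + (j + 5) = 6 + (5 + j) = 11 + j)
B(p, V) = 117 + 60*V*p (B(p, V) = 3*(((11 + 9)*p)*V + 39) = 3*((20*p)*V + 39) = 3*(20*V*p + 39) = 3*(39 + 20*V*p) = 117 + 60*V*p)
11098/B(-205, 14) - 39641/(-22690) = 11098/(117 + 60*14*(-205)) - 39641/(-22690) = 11098/(117 - 172200) - 39641*(-1/22690) = 11098/(-172083) + 39641/22690 = 11098*(-1/172083) + 39641/22690 = -11098/172083 + 39641/22690 = 6569728583/3904563270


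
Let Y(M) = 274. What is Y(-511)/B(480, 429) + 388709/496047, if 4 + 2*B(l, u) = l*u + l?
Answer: 20124954130/25595529153 ≈ 0.78627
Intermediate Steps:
B(l, u) = -2 + l/2 + l*u/2 (B(l, u) = -2 + (l*u + l)/2 = -2 + (l + l*u)/2 = -2 + (l/2 + l*u/2) = -2 + l/2 + l*u/2)
Y(-511)/B(480, 429) + 388709/496047 = 274/(-2 + (½)*480 + (½)*480*429) + 388709/496047 = 274/(-2 + 240 + 102960) + 388709*(1/496047) = 274/103198 + 388709/496047 = 274*(1/103198) + 388709/496047 = 137/51599 + 388709/496047 = 20124954130/25595529153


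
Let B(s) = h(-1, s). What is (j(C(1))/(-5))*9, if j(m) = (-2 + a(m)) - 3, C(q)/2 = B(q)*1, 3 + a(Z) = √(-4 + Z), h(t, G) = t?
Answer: 72/5 - 9*I*√6/5 ≈ 14.4 - 4.4091*I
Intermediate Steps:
B(s) = -1
a(Z) = -3 + √(-4 + Z)
C(q) = -2 (C(q) = 2*(-1*1) = 2*(-1) = -2)
j(m) = -8 + √(-4 + m) (j(m) = (-2 + (-3 + √(-4 + m))) - 3 = (-5 + √(-4 + m)) - 3 = -8 + √(-4 + m))
(j(C(1))/(-5))*9 = ((-8 + √(-4 - 2))/(-5))*9 = -(-8 + √(-6))/5*9 = -(-8 + I*√6)/5*9 = (8/5 - I*√6/5)*9 = 72/5 - 9*I*√6/5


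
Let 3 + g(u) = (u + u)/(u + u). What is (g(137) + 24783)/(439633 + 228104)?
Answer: 24781/667737 ≈ 0.037112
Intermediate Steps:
g(u) = -2 (g(u) = -3 + (u + u)/(u + u) = -3 + (2*u)/((2*u)) = -3 + (2*u)*(1/(2*u)) = -3 + 1 = -2)
(g(137) + 24783)/(439633 + 228104) = (-2 + 24783)/(439633 + 228104) = 24781/667737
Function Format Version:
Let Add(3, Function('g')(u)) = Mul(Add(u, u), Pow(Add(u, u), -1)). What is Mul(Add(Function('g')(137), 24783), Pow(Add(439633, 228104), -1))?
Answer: Rational(24781, 667737) ≈ 0.037112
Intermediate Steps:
Function('g')(u) = -2 (Function('g')(u) = Add(-3, Mul(Add(u, u), Pow(Add(u, u), -1))) = Add(-3, Mul(Mul(2, u), Pow(Mul(2, u), -1))) = Add(-3, Mul(Mul(2, u), Mul(Rational(1, 2), Pow(u, -1)))) = Add(-3, 1) = -2)
Mul(Add(Function('g')(137), 24783), Pow(Add(439633, 228104), -1)) = Mul(Add(-2, 24783), Pow(Add(439633, 228104), -1)) = Mul(24781, Pow(667737, -1)) = Mul(24781, Rational(1, 667737)) = Rational(24781, 667737)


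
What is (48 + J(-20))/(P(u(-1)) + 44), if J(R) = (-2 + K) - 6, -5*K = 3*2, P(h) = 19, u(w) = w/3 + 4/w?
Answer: 194/315 ≈ 0.61587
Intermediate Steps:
u(w) = 4/w + w/3 (u(w) = w*(⅓) + 4/w = w/3 + 4/w = 4/w + w/3)
K = -6/5 (K = -3*2/5 = -⅕*6 = -6/5 ≈ -1.2000)
J(R) = -46/5 (J(R) = (-2 - 6/5) - 6 = -16/5 - 6 = -46/5)
(48 + J(-20))/(P(u(-1)) + 44) = (48 - 46/5)/(19 + 44) = (194/5)/63 = (194/5)*(1/63) = 194/315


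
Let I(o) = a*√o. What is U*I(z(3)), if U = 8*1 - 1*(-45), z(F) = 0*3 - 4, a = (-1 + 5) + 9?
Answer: 1378*I ≈ 1378.0*I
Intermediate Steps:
a = 13 (a = 4 + 9 = 13)
z(F) = -4 (z(F) = 0 - 4 = -4)
U = 53 (U = 8 + 45 = 53)
I(o) = 13*√o
U*I(z(3)) = 53*(13*√(-4)) = 53*(13*(2*I)) = 53*(26*I) = 1378*I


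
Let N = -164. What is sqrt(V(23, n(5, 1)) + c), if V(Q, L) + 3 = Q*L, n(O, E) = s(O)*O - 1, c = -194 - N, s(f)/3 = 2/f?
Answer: sqrt(82) ≈ 9.0554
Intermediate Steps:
s(f) = 6/f (s(f) = 3*(2/f) = 6/f)
c = -30 (c = -194 - 1*(-164) = -194 + 164 = -30)
n(O, E) = 5 (n(O, E) = (6/O)*O - 1 = 6 - 1 = 5)
V(Q, L) = -3 + L*Q (V(Q, L) = -3 + Q*L = -3 + L*Q)
sqrt(V(23, n(5, 1)) + c) = sqrt((-3 + 5*23) - 30) = sqrt((-3 + 115) - 30) = sqrt(112 - 30) = sqrt(82)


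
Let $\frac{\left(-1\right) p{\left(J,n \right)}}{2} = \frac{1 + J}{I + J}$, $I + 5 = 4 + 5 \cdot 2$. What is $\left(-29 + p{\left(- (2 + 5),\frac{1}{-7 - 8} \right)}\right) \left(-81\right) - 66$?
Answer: $1797$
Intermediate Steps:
$I = 9$ ($I = -5 + \left(4 + 5 \cdot 2\right) = -5 + \left(4 + 10\right) = -5 + 14 = 9$)
$p{\left(J,n \right)} = - \frac{2 \left(1 + J\right)}{9 + J}$ ($p{\left(J,n \right)} = - 2 \frac{1 + J}{9 + J} = - \frac{2 \left(1 + J\right)}{9 + J}$)
$\left(-29 + p{\left(- (2 + 5),\frac{1}{-7 - 8} \right)}\right) \left(-81\right) - 66 = \left(-29 + \frac{2 \left(-1 - - (2 + 5)\right)}{9 - \left(2 + 5\right)}\right) \left(-81\right) - 66 = \left(-29 + \frac{2 \left(-1 - \left(-1\right) 7\right)}{9 - 7}\right) \left(-81\right) - 66 = \left(-29 + \frac{2 \left(-1 - -7\right)}{9 - 7}\right) \left(-81\right) - 66 = \left(-29 + \frac{2 \left(-1 + 7\right)}{2}\right) \left(-81\right) - 66 = \left(-29 + 2 \cdot \frac{1}{2} \cdot 6\right) \left(-81\right) - 66 = \left(-29 + 6\right) \left(-81\right) - 66 = \left(-23\right) \left(-81\right) - 66 = 1863 - 66 = 1797$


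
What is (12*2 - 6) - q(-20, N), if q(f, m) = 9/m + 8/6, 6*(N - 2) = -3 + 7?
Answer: 319/24 ≈ 13.292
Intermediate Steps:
N = 8/3 (N = 2 + (-3 + 7)/6 = 2 + (⅙)*4 = 2 + ⅔ = 8/3 ≈ 2.6667)
q(f, m) = 4/3 + 9/m (q(f, m) = 9/m + 8*(⅙) = 9/m + 4/3 = 4/3 + 9/m)
(12*2 - 6) - q(-20, N) = (12*2 - 6) - (4/3 + 9/(8/3)) = (24 - 6) - (4/3 + 9*(3/8)) = 18 - (4/3 + 27/8) = 18 - 1*113/24 = 18 - 113/24 = 319/24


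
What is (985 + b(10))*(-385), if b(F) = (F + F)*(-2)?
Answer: -363825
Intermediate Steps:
b(F) = -4*F (b(F) = (2*F)*(-2) = -4*F)
(985 + b(10))*(-385) = (985 - 4*10)*(-385) = (985 - 40)*(-385) = 945*(-385) = -363825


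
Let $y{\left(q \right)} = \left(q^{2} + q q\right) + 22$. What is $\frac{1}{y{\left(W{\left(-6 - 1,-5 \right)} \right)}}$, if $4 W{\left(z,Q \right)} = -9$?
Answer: $\frac{8}{257} \approx 0.031128$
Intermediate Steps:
$W{\left(z,Q \right)} = - \frac{9}{4}$ ($W{\left(z,Q \right)} = \frac{1}{4} \left(-9\right) = - \frac{9}{4}$)
$y{\left(q \right)} = 22 + 2 q^{2}$ ($y{\left(q \right)} = \left(q^{2} + q^{2}\right) + 22 = 2 q^{2} + 22 = 22 + 2 q^{2}$)
$\frac{1}{y{\left(W{\left(-6 - 1,-5 \right)} \right)}} = \frac{1}{22 + 2 \left(- \frac{9}{4}\right)^{2}} = \frac{1}{22 + 2 \cdot \frac{81}{16}} = \frac{1}{22 + \frac{81}{8}} = \frac{1}{\frac{257}{8}} = \frac{8}{257}$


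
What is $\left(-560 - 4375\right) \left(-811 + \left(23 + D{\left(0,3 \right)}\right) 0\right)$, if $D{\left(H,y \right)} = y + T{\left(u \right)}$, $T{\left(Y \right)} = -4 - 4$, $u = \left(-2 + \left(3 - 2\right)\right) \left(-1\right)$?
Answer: $4002285$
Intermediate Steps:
$u = 1$ ($u = \left(-2 + 1\right) \left(-1\right) = \left(-1\right) \left(-1\right) = 1$)
$T{\left(Y \right)} = -8$ ($T{\left(Y \right)} = -4 - 4 = -8$)
$D{\left(H,y \right)} = -8 + y$ ($D{\left(H,y \right)} = y - 8 = -8 + y$)
$\left(-560 - 4375\right) \left(-811 + \left(23 + D{\left(0,3 \right)}\right) 0\right) = \left(-560 - 4375\right) \left(-811 + \left(23 + \left(-8 + 3\right)\right) 0\right) = - 4935 \left(-811 + \left(23 - 5\right) 0\right) = - 4935 \left(-811 + 18 \cdot 0\right) = - 4935 \left(-811 + 0\right) = \left(-4935\right) \left(-811\right) = 4002285$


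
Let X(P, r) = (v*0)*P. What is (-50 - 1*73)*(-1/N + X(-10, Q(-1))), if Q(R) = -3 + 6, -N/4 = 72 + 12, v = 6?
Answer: -41/112 ≈ -0.36607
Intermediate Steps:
N = -336 (N = -4*(72 + 12) = -4*84 = -336)
Q(R) = 3
X(P, r) = 0 (X(P, r) = (6*0)*P = 0*P = 0)
(-50 - 1*73)*(-1/N + X(-10, Q(-1))) = (-50 - 1*73)*(-1/(-336) + 0) = (-50 - 73)*(-1*(-1/336) + 0) = -123*(1/336 + 0) = -123*1/336 = -41/112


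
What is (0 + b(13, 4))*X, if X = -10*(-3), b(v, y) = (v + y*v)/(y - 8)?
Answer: -975/2 ≈ -487.50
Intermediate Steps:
b(v, y) = (v + v*y)/(-8 + y)
X = 30
(0 + b(13, 4))*X = (0 + 13*(1 + 4)/(-8 + 4))*30 = (0 + 13*5/(-4))*30 = (0 + 13*(-¼)*5)*30 = (0 - 65/4)*30 = -65/4*30 = -975/2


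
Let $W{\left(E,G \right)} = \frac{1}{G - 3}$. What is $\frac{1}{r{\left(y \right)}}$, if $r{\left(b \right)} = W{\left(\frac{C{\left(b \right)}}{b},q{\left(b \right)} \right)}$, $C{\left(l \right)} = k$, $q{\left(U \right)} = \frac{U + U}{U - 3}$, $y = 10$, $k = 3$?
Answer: $- \frac{1}{7} \approx -0.14286$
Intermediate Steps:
$q{\left(U \right)} = \frac{2 U}{-3 + U}$
$C{\left(l \right)} = 3$
$W{\left(E,G \right)} = \frac{1}{-3 + G}$
$r{\left(b \right)} = \frac{1}{-3 + \frac{2 b}{-3 + b}}$
$\frac{1}{r{\left(y \right)}} = \frac{1}{\frac{1}{9 - 10} \left(-3 + 10\right)} = \frac{1}{\frac{1}{9 - 10} \cdot 7} = \frac{1}{\frac{1}{-1} \cdot 7} = \frac{1}{\left(-1\right) 7} = \frac{1}{-7} = - \frac{1}{7}$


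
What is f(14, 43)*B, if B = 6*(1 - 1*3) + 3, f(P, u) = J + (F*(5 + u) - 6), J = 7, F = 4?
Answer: -1737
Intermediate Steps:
f(P, u) = 21 + 4*u (f(P, u) = 7 + (4*(5 + u) - 6) = 7 + ((20 + 4*u) - 6) = 7 + (14 + 4*u) = 21 + 4*u)
B = -9 (B = 6*(1 - 3) + 3 = 6*(-2) + 3 = -12 + 3 = -9)
f(14, 43)*B = (21 + 4*43)*(-9) = (21 + 172)*(-9) = 193*(-9) = -1737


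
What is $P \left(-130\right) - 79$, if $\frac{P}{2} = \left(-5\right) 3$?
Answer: $3821$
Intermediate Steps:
$P = -30$ ($P = 2 \left(\left(-5\right) 3\right) = 2 \left(-15\right) = -30$)
$P \left(-130\right) - 79 = \left(-30\right) \left(-130\right) - 79 = 3900 - 79 = 3821$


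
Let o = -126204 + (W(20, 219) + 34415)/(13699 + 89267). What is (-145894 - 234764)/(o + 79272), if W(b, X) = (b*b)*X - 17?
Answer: 6532471938/805379719 ≈ 8.1111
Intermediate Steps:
W(b, X) = -17 + X*b**2 (W(b, X) = b**2*X - 17 = X*b**2 - 17 = -17 + X*b**2)
o = -2165766511/17161 (o = -126204 + ((-17 + 219*20**2) + 34415)/(13699 + 89267) = -126204 + ((-17 + 219*400) + 34415)/102966 = -126204 + ((-17 + 87600) + 34415)*(1/102966) = -126204 + (87583 + 34415)*(1/102966) = -126204 + 121998*(1/102966) = -126204 + 20333/17161 = -2165766511/17161 ≈ -1.2620e+5)
(-145894 - 234764)/(o + 79272) = (-145894 - 234764)/(-2165766511/17161 + 79272) = -380658/(-805379719/17161) = -380658*(-17161/805379719) = 6532471938/805379719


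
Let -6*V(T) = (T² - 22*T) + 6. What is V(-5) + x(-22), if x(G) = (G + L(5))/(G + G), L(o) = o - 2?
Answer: -1015/44 ≈ -23.068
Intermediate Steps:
L(o) = -2 + o
x(G) = (3 + G)/(2*G) (x(G) = (G + (-2 + 5))/(G + G) = (G + 3)/((2*G)) = (3 + G)*(1/(2*G)) = (3 + G)/(2*G))
V(T) = -1 - T²/6 + 11*T/3 (V(T) = -((T² - 22*T) + 6)/6 = -(6 + T² - 22*T)/6 = -1 - T²/6 + 11*T/3)
V(-5) + x(-22) = (-1 - ⅙*(-5)² + (11/3)*(-5)) + (½)*(3 - 22)/(-22) = (-1 - ⅙*25 - 55/3) + (½)*(-1/22)*(-19) = (-1 - 25/6 - 55/3) + 19/44 = -47/2 + 19/44 = -1015/44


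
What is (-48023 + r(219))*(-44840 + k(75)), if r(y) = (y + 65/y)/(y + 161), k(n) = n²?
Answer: 15671984692331/8322 ≈ 1.8832e+9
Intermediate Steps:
r(y) = (y + 65/y)/(161 + y)
(-48023 + r(219))*(-44840 + k(75)) = (-48023 + (65 + 219²)/(219*(161 + 219)))*(-44840 + 75²) = (-48023 + (1/219)*(65 + 47961)/380)*(-44840 + 5625) = (-48023 + (1/219)*(1/380)*48026)*(-39215) = (-48023 + 24013/41610)*(-39215) = -1998213017/41610*(-39215) = 15671984692331/8322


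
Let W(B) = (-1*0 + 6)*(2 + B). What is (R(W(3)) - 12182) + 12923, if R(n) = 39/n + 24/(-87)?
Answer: 215187/290 ≈ 742.02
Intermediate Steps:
W(B) = 12 + 6*B (W(B) = (0 + 6)*(2 + B) = 6*(2 + B) = 12 + 6*B)
R(n) = -8/29 + 39/n (R(n) = 39/n + 24*(-1/87) = 39/n - 8/29 = -8/29 + 39/n)
(R(W(3)) - 12182) + 12923 = ((-8/29 + 39/(12 + 6*3)) - 12182) + 12923 = ((-8/29 + 39/(12 + 18)) - 12182) + 12923 = ((-8/29 + 39/30) - 12182) + 12923 = ((-8/29 + 39*(1/30)) - 12182) + 12923 = ((-8/29 + 13/10) - 12182) + 12923 = (297/290 - 12182) + 12923 = -3532483/290 + 12923 = 215187/290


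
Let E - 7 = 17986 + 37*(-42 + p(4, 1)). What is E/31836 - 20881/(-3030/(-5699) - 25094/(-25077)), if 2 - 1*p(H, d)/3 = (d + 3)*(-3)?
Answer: -23750131689610945/1742973373344 ≈ -13626.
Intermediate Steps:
p(H, d) = 33 + 9*d (p(H, d) = 6 - 3*(d + 3)*(-3) = 6 - 3*(3 + d)*(-3) = 6 - 3*(-9 - 3*d) = 6 + (27 + 9*d) = 33 + 9*d)
E = 17993 (E = 7 + (17986 + 37*(-42 + (33 + 9*1))) = 7 + (17986 + 37*(-42 + (33 + 9))) = 7 + (17986 + 37*(-42 + 42)) = 7 + (17986 + 37*0) = 7 + (17986 + 0) = 7 + 17986 = 17993)
E/31836 - 20881/(-3030/(-5699) - 25094/(-25077)) = 17993/31836 - 20881/(-3030/(-5699) - 25094/(-25077)) = 17993*(1/31836) - 20881/(-3030*(-1/5699) - 25094*(-1/25077)) = 17993/31836 - 20881/(3030/5699 + 25094/25077) = 17993/31836 - 20881/218994016/142913823 = 17993/31836 - 20881*142913823/218994016 = 17993/31836 - 2984183538063/218994016 = -23750131689610945/1742973373344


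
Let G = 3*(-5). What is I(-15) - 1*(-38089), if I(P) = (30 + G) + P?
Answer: 38089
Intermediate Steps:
G = -15
I(P) = 15 + P (I(P) = (30 - 15) + P = 15 + P)
I(-15) - 1*(-38089) = (15 - 15) - 1*(-38089) = 0 + 38089 = 38089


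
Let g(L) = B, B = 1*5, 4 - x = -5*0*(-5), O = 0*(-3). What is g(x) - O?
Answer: 5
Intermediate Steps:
O = 0
x = 4 (x = 4 - (-5*0)*(-5) = 4 - 0*(-5) = 4 - 1*0 = 4 + 0 = 4)
B = 5
g(L) = 5
g(x) - O = 5 - 1*0 = 5 + 0 = 5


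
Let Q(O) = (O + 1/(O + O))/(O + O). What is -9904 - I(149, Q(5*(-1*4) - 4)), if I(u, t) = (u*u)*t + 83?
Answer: -48607801/2304 ≈ -21097.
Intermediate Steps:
Q(O) = (O + 1/(2*O))/(2*O) (Q(O) = (O + 1/(2*O))/((2*O)) = (O + 1/(2*O))*(1/(2*O)) = (O + 1/(2*O))/(2*O))
I(u, t) = 83 + t*u² (I(u, t) = u²*t + 83 = t*u² + 83 = 83 + t*u²)
-9904 - I(149, Q(5*(-1*4) - 4)) = -9904 - (83 + (½ + 1/(4*(5*(-1*4) - 4)²))*149²) = -9904 - (83 + (½ + 1/(4*(5*(-4) - 4)²))*22201) = -9904 - (83 + (½ + 1/(4*(-20 - 4)²))*22201) = -9904 - (83 + (½ + (¼)/(-24)²)*22201) = -9904 - (83 + (½ + (¼)*(1/576))*22201) = -9904 - (83 + (½ + 1/2304)*22201) = -9904 - (83 + (1153/2304)*22201) = -9904 - (83 + 25597753/2304) = -9904 - 1*25788985/2304 = -9904 - 25788985/2304 = -48607801/2304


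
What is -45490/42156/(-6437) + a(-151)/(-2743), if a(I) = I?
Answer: 20549931521/372167732898 ≈ 0.055217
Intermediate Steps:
-45490/42156/(-6437) + a(-151)/(-2743) = -45490/42156/(-6437) - 151/(-2743) = -45490*1/42156*(-1/6437) - 151*(-1/2743) = -22745/21078*(-1/6437) + 151/2743 = 22745/135679086 + 151/2743 = 20549931521/372167732898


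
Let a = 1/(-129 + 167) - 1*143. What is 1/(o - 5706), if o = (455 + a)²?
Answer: 1444/132348985 ≈ 1.0911e-5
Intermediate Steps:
a = -5433/38 (a = 1/38 - 143 = -5433/38 ≈ -142.97)
o = 140588449/1444 (o = (455 - 5433/38)² = (11857/38)² = 140588449/1444 ≈ 97360.)
1/(o - 5706) = 1/(140588449/1444 - 5706) = 1/(132348985/1444) = 1444/132348985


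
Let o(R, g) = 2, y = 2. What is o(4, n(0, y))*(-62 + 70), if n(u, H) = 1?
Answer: 16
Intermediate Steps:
o(4, n(0, y))*(-62 + 70) = 2*(-62 + 70) = 2*8 = 16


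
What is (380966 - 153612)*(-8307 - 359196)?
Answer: -83553277062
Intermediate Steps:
(380966 - 153612)*(-8307 - 359196) = 227354*(-367503) = -83553277062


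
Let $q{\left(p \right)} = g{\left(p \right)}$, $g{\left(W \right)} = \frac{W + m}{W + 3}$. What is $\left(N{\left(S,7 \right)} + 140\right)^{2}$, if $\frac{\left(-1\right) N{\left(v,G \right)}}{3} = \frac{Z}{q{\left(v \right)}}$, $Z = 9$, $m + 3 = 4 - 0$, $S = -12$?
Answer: $\frac{1682209}{121} \approx 13903.0$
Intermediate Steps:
$m = 1$ ($m = -3 + \left(4 - 0\right) = -3 + \left(4 + 0\right) = -3 + 4 = 1$)
$g{\left(W \right)} = \frac{1 + W}{3 + W}$ ($g{\left(W \right)} = \frac{W + 1}{W + 3} = \frac{1 + W}{3 + W}$)
$q{\left(p \right)} = \frac{1 + p}{3 + p}$
$N{\left(v,G \right)} = - \frac{27 \left(3 + v\right)}{1 + v}$ ($N{\left(v,G \right)} = - 3 \frac{9}{\frac{1}{3 + v} \left(1 + v\right)} = - 3 \cdot 9 \frac{3 + v}{1 + v} = - 3 \frac{9 \left(3 + v\right)}{1 + v} = - \frac{27 \left(3 + v\right)}{1 + v}$)
$\left(N{\left(S,7 \right)} + 140\right)^{2} = \left(\frac{27 \left(-3 - -12\right)}{1 - 12} + 140\right)^{2} = \left(\frac{27 \left(-3 + 12\right)}{-11} + 140\right)^{2} = \left(27 \left(- \frac{1}{11}\right) 9 + 140\right)^{2} = \left(- \frac{243}{11} + 140\right)^{2} = \left(\frac{1297}{11}\right)^{2} = \frac{1682209}{121}$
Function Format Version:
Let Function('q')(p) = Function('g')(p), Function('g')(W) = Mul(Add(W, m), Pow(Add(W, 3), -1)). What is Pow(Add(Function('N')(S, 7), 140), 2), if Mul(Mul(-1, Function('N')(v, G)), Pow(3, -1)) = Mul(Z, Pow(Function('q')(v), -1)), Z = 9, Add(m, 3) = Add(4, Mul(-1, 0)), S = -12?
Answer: Rational(1682209, 121) ≈ 13903.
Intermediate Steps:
m = 1 (m = Add(-3, Add(4, Mul(-1, 0))) = Add(-3, Add(4, 0)) = Add(-3, 4) = 1)
Function('g')(W) = Mul(Pow(Add(3, W), -1), Add(1, W)) (Function('g')(W) = Mul(Add(W, 1), Pow(Add(W, 3), -1)) = Mul(Add(1, W), Pow(Add(3, W), -1)) = Mul(Pow(Add(3, W), -1), Add(1, W)))
Function('q')(p) = Mul(Pow(Add(3, p), -1), Add(1, p))
Function('N')(v, G) = Mul(-27, Pow(Add(1, v), -1), Add(3, v)) (Function('N')(v, G) = Mul(-3, Mul(9, Pow(Mul(Pow(Add(3, v), -1), Add(1, v)), -1))) = Mul(-3, Mul(9, Mul(Pow(Add(1, v), -1), Add(3, v)))) = Mul(-3, Mul(9, Pow(Add(1, v), -1), Add(3, v))) = Mul(-27, Pow(Add(1, v), -1), Add(3, v)))
Pow(Add(Function('N')(S, 7), 140), 2) = Pow(Add(Mul(27, Pow(Add(1, -12), -1), Add(-3, Mul(-1, -12))), 140), 2) = Pow(Add(Mul(27, Pow(-11, -1), Add(-3, 12)), 140), 2) = Pow(Add(Mul(27, Rational(-1, 11), 9), 140), 2) = Pow(Add(Rational(-243, 11), 140), 2) = Pow(Rational(1297, 11), 2) = Rational(1682209, 121)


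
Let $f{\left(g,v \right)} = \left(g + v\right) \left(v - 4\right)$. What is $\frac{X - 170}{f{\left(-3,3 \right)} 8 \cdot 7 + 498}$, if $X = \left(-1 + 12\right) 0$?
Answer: $- \frac{85}{249} \approx -0.34137$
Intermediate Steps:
$f{\left(g,v \right)} = \left(-4 + v\right) \left(g + v\right)$ ($f{\left(g,v \right)} = \left(g + v\right) \left(-4 + v\right) = \left(-4 + v\right) \left(g + v\right)$)
$X = 0$ ($X = 11 \cdot 0 = 0$)
$\frac{X - 170}{f{\left(-3,3 \right)} 8 \cdot 7 + 498} = \frac{0 - 170}{\left(3^{2} - -12 - 12 - 9\right) 8 \cdot 7 + 498} = - \frac{170}{\left(9 + 12 - 12 - 9\right) 8 \cdot 7 + 498} = - \frac{170}{0 \cdot 8 \cdot 7 + 498} = - \frac{170}{0 \cdot 7 + 498} = - \frac{170}{0 + 498} = - \frac{170}{498} = \left(-170\right) \frac{1}{498} = - \frac{85}{249}$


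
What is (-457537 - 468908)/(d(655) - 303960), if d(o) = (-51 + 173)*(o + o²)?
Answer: -14253/801800 ≈ -0.017776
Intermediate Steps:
d(o) = 122*o + 122*o² (d(o) = 122*(o + o²) = 122*o + 122*o²)
(-457537 - 468908)/(d(655) - 303960) = (-457537 - 468908)/(122*655*(1 + 655) - 303960) = -926445/(122*655*656 - 303960) = -926445/(52420960 - 303960) = -926445/52117000 = -926445*1/52117000 = -14253/801800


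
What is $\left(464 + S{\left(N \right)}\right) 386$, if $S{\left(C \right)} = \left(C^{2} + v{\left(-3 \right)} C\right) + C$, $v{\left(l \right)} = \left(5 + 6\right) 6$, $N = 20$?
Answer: $850744$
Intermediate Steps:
$v{\left(l \right)} = 66$ ($v{\left(l \right)} = 11 \cdot 6 = 66$)
$S{\left(C \right)} = C^{2} + 67 C$ ($S{\left(C \right)} = \left(C^{2} + 66 C\right) + C = C^{2} + 67 C$)
$\left(464 + S{\left(N \right)}\right) 386 = \left(464 + 20 \left(67 + 20\right)\right) 386 = \left(464 + 20 \cdot 87\right) 386 = \left(464 + 1740\right) 386 = 2204 \cdot 386 = 850744$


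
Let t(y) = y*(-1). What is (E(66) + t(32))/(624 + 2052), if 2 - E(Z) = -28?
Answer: -1/1338 ≈ -0.00074738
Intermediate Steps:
t(y) = -y
E(Z) = 30 (E(Z) = 2 - 1*(-28) = 2 + 28 = 30)
(E(66) + t(32))/(624 + 2052) = (30 - 1*32)/(624 + 2052) = (30 - 32)/2676 = -2*1/2676 = -1/1338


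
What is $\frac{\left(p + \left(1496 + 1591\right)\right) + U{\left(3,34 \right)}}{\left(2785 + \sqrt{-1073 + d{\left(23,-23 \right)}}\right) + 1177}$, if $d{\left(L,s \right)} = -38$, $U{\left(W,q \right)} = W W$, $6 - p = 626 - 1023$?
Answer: $\frac{13863038}{15698555} - \frac{3499 i \sqrt{1111}}{15698555} \approx 0.88308 - 0.0074292 i$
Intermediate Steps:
$p = 403$ ($p = 6 - \left(626 - 1023\right) = 6 - -397 = 6 + 397 = 403$)
$U{\left(W,q \right)} = W^{2}$
$\frac{\left(p + \left(1496 + 1591\right)\right) + U{\left(3,34 \right)}}{\left(2785 + \sqrt{-1073 + d{\left(23,-23 \right)}}\right) + 1177} = \frac{\left(403 + \left(1496 + 1591\right)\right) + 3^{2}}{\left(2785 + \sqrt{-1073 - 38}\right) + 1177} = \frac{\left(403 + 3087\right) + 9}{\left(2785 + \sqrt{-1111}\right) + 1177} = \frac{3490 + 9}{\left(2785 + i \sqrt{1111}\right) + 1177} = \frac{3499}{3962 + i \sqrt{1111}}$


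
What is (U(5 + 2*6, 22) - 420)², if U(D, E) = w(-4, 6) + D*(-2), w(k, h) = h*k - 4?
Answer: 232324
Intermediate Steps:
w(k, h) = -4 + h*k
U(D, E) = -28 - 2*D (U(D, E) = (-4 + 6*(-4)) + D*(-2) = (-4 - 24) - 2*D = -28 - 2*D)
(U(5 + 2*6, 22) - 420)² = ((-28 - 2*(5 + 2*6)) - 420)² = ((-28 - 2*(5 + 12)) - 420)² = ((-28 - 2*17) - 420)² = ((-28 - 34) - 420)² = (-62 - 420)² = (-482)² = 232324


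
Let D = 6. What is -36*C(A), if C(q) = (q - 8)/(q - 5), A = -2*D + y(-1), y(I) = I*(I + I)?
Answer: -216/5 ≈ -43.200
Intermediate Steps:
y(I) = 2*I**2 (y(I) = I*(2*I) = 2*I**2)
A = -10 (A = -2*6 + 2*(-1)**2 = -12 + 2*1 = -12 + 2 = -10)
C(q) = (-8 + q)/(-5 + q)
-36*C(A) = -36*(-8 - 10)/(-5 - 10) = -36*(-18)/(-15) = -(-12)*(-18)/5 = -36*6/5 = -216/5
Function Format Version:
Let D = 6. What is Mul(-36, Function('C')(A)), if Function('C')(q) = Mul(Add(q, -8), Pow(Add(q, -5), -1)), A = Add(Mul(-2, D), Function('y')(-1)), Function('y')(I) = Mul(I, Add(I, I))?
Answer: Rational(-216, 5) ≈ -43.200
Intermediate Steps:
Function('y')(I) = Mul(2, Pow(I, 2)) (Function('y')(I) = Mul(I, Mul(2, I)) = Mul(2, Pow(I, 2)))
A = -10 (A = Add(Mul(-2, 6), Mul(2, Pow(-1, 2))) = Add(-12, Mul(2, 1)) = Add(-12, 2) = -10)
Function('C')(q) = Mul(Pow(Add(-5, q), -1), Add(-8, q)) (Function('C')(q) = Mul(Add(-8, q), Pow(Add(-5, q), -1)) = Mul(Pow(Add(-5, q), -1), Add(-8, q)))
Mul(-36, Function('C')(A)) = Mul(-36, Mul(Pow(Add(-5, -10), -1), Add(-8, -10))) = Mul(-36, Mul(Pow(-15, -1), -18)) = Mul(-36, Mul(Rational(-1, 15), -18)) = Mul(-36, Rational(6, 5)) = Rational(-216, 5)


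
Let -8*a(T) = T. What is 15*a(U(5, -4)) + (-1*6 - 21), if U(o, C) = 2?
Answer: -123/4 ≈ -30.750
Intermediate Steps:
a(T) = -T/8
15*a(U(5, -4)) + (-1*6 - 21) = 15*(-⅛*2) + (-1*6 - 21) = 15*(-¼) + (-6 - 21) = -15/4 - 27 = -123/4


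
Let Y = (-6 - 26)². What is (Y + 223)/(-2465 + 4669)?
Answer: 43/76 ≈ 0.56579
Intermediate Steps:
Y = 1024 (Y = (-32)² = 1024)
(Y + 223)/(-2465 + 4669) = (1024 + 223)/(-2465 + 4669) = 1247/2204 = 1247*(1/2204) = 43/76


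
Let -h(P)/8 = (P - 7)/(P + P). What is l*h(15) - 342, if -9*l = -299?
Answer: -55738/135 ≈ -412.87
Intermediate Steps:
l = 299/9 (l = -1/9*(-299) = 299/9 ≈ 33.222)
h(P) = -4*(-7 + P)/P (h(P) = -8*(P - 7)/(P + P) = -8*(-7 + P)/(2*P) = -8*(-7 + P)*1/(2*P) = -4*(-7 + P)/P)
l*h(15) - 342 = 299*(-4 + 28/15)/9 - 342 = (299/9)*(-32/15) - 342 = -9568/135 - 342 = -55738/135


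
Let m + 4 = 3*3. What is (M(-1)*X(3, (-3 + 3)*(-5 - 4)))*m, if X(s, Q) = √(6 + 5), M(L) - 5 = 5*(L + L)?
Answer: -25*√11 ≈ -82.916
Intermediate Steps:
M(L) = 5 + 10*L (M(L) = 5 + 5*(L + L) = 5 + 5*(2*L) = 5 + 10*L)
m = 5 (m = -4 + 3*3 = -4 + 9 = 5)
X(s, Q) = √11
(M(-1)*X(3, (-3 + 3)*(-5 - 4)))*m = ((5 + 10*(-1))*√11)*5 = ((5 - 10)*√11)*5 = -5*√11*5 = -25*√11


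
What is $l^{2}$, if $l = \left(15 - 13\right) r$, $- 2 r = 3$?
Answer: $9$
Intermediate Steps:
$r = - \frac{3}{2}$ ($r = \left(- \frac{1}{2}\right) 3 = - \frac{3}{2} \approx -1.5$)
$l = -3$ ($l = \left(15 - 13\right) \left(- \frac{3}{2}\right) = 2 \left(- \frac{3}{2}\right) = -3$)
$l^{2} = \left(-3\right)^{2} = 9$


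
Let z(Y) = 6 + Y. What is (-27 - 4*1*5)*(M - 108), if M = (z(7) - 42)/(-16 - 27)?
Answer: 216905/43 ≈ 5044.3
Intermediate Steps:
M = 29/43 (M = ((6 + 7) - 42)/(-16 - 27) = (13 - 42)/(-43) = -29*(-1/43) = 29/43 ≈ 0.67442)
(-27 - 4*1*5)*(M - 108) = (-27 - 4*1*5)*(29/43 - 108) = (-27 - 4*5)*(-4615/43) = (-27 - 1*20)*(-4615/43) = (-27 - 20)*(-4615/43) = -47*(-4615/43) = 216905/43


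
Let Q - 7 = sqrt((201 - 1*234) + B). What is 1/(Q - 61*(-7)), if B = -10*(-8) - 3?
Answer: 217/94156 - sqrt(11)/94156 ≈ 0.0022695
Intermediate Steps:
B = 77 (B = 80 - 3 = 77)
Q = 7 + 2*sqrt(11) (Q = 7 + sqrt((201 - 1*234) + 77) = 7 + sqrt((201 - 234) + 77) = 7 + sqrt(-33 + 77) = 7 + sqrt(44) = 7 + 2*sqrt(11) ≈ 13.633)
1/(Q - 61*(-7)) = 1/((7 + 2*sqrt(11)) - 61*(-7)) = 1/((7 + 2*sqrt(11)) + 427) = 1/(434 + 2*sqrt(11))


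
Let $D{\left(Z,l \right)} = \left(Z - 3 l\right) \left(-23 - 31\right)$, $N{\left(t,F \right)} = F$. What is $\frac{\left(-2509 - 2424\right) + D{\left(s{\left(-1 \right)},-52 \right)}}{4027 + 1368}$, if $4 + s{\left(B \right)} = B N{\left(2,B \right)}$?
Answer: $- \frac{203}{83} \approx -2.4458$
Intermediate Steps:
$s{\left(B \right)} = -4 + B^{2}$ ($s{\left(B \right)} = -4 + B B = -4 + B^{2}$)
$D{\left(Z,l \right)} = - 54 Z + 162 l$ ($D{\left(Z,l \right)} = \left(Z - 3 l\right) \left(-54\right) = - 54 Z + 162 l$)
$\frac{\left(-2509 - 2424\right) + D{\left(s{\left(-1 \right)},-52 \right)}}{4027 + 1368} = \frac{\left(-2509 - 2424\right) - \left(8424 + 54 \left(-4 + \left(-1\right)^{2}\right)\right)}{4027 + 1368} = \frac{\left(-2509 - 2424\right) - \left(8424 + 54 \left(-4 + 1\right)\right)}{5395} = \left(-4933 - 8262\right) \frac{1}{5395} = \left(-13195\right) \frac{1}{5395} = - \frac{203}{83}$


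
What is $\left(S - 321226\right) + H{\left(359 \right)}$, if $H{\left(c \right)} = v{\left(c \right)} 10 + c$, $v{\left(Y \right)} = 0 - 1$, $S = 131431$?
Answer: $-189446$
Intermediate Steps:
$v{\left(Y \right)} = -1$ ($v{\left(Y \right)} = 0 - 1 = -1$)
$H{\left(c \right)} = -10 + c$ ($H{\left(c \right)} = \left(-1\right) 10 + c = -10 + c$)
$\left(S - 321226\right) + H{\left(359 \right)} = \left(131431 - 321226\right) + \left(-10 + 359\right) = -189795 + 349 = -189446$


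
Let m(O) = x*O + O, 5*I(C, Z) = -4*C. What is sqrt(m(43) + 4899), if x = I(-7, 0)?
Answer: sqrt(129570)/5 ≈ 71.992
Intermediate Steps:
I(C, Z) = -4*C/5 (I(C, Z) = (-4*C)/5 = -4*C/5)
x = 28/5 (x = -4/5*(-7) = 28/5 ≈ 5.6000)
m(O) = 33*O/5 (m(O) = 28*O/5 + O = 33*O/5)
sqrt(m(43) + 4899) = sqrt((33/5)*43 + 4899) = sqrt(1419/5 + 4899) = sqrt(25914/5) = sqrt(129570)/5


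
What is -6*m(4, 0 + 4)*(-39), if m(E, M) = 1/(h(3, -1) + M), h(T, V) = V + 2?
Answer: 234/5 ≈ 46.800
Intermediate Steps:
h(T, V) = 2 + V
m(E, M) = 1/(1 + M) (m(E, M) = 1/((2 - 1) + M) = 1/(1 + M))
-6*m(4, 0 + 4)*(-39) = -6/(1 + (0 + 4))*(-39) = -6/(1 + 4)*(-39) = -6/5*(-39) = 234/5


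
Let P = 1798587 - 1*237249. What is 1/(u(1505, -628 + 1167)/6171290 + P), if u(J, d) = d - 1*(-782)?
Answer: 6171290/9635469587341 ≈ 6.4048e-7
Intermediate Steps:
P = 1561338 (P = 1798587 - 237249 = 1561338)
u(J, d) = 782 + d (u(J, d) = d + 782 = 782 + d)
1/(u(1505, -628 + 1167)/6171290 + P) = 1/((782 + (-628 + 1167))/6171290 + 1561338) = 1/((782 + 539)*(1/6171290) + 1561338) = 1/(1321*(1/6171290) + 1561338) = 1/(1321/6171290 + 1561338) = 1/(9635469587341/6171290) = 6171290/9635469587341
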